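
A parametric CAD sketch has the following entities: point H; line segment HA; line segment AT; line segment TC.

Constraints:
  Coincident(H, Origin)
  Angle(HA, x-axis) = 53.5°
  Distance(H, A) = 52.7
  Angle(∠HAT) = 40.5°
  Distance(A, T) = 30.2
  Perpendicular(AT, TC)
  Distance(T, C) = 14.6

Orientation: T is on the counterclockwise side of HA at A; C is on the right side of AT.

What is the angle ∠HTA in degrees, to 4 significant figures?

106.1°

H is at the origin; HA runs at 53.5° with length 52.7, so A = 52.7·(cos 53.5°, sin 53.5°) = (31.35, 42.36). ∠HAT = 40.5°, so AT runs at 53.5° + (180° − 40.5°) = 193.0° from the x-axis; with |AT| = 30.2, T = A + 30.2·(cos 193.0°, sin 193.0°) = (1.921, 35.57). Then cos ∠HTA = TH·TA / (|TH||TA|), giving 106.1°.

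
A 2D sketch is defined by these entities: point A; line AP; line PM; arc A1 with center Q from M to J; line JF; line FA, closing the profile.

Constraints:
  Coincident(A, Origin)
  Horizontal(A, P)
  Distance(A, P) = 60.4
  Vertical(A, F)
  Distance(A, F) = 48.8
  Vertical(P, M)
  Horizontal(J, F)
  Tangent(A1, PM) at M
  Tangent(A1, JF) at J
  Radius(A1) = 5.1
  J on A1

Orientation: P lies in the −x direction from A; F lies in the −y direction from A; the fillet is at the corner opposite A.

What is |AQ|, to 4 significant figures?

70.48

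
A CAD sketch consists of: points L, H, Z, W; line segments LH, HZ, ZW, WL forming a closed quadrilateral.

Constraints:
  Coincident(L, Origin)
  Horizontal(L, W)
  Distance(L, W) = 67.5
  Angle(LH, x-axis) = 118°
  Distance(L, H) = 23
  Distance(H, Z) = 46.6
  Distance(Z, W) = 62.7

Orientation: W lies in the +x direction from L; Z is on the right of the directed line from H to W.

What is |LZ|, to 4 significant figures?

23.67

Checks: |HZ| = 46.60 ✓; |ZW| = 62.70 ✓.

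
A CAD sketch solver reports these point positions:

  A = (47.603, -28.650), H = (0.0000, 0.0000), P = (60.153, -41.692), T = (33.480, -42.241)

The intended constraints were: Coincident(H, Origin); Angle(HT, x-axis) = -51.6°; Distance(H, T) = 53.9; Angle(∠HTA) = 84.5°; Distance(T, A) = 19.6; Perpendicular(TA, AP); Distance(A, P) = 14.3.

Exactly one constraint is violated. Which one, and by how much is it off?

Distance(A, P) = 14.3 — off by 3.80.

H = (0.00, 0.00) ✓; HT at -51.60° ✓; |HT| = 53.90 ✓; ∠HTA = 84.50° ✓; |TA| = 19.60 ✓; ∠(TA, AP) = 90.00° ✓; |AP| = 18.10 ✗.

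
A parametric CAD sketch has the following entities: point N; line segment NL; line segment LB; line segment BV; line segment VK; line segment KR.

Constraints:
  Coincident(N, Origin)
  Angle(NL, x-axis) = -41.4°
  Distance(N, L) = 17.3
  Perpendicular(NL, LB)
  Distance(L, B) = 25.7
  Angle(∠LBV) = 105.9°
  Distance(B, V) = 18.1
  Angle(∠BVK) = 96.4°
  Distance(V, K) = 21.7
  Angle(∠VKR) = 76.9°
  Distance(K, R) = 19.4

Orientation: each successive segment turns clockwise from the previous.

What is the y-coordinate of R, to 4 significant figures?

-12.76

N is at the origin; NL runs at -41.4° with length 17.3, so L = (12.98, -11.44). NL is perpendicular to LB, so LB runs at -131.4°; with |LB| = 25.7, B = (-4.019, -30.72). ∠LBV = 105.9° gives BV at 154.5° from the x-axis; with |BV| = 18.1, V = (-20.36, -22.93). ∠BVK = 96.4° gives VK at 70.90° from the x-axis; with |VK| = 21.7, K = (-13.25, -2.421). ∠VKR = 76.9° gives KR at -32.20° from the x-axis; with |KR| = 19.4, R = (3.161, -12.76). So R.y = -12.76.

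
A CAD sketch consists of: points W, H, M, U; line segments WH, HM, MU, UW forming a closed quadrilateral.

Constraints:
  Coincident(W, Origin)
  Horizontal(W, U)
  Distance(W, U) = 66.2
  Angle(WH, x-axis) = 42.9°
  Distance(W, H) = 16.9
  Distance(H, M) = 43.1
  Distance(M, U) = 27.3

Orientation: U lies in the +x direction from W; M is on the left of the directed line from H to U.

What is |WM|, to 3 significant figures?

58.8

W is at the origin; W and U share the same y with |WU| = 66.2 and U in +x, so U = (66.2, 0). WH runs at 42.9° with |WH| = 16.9, so H = (12.4, 11.5). M is determined by |HM| = 43.1 and |MU| = 27.3 together: it lies at the intersection of circle(H, 43.1) and circle(U, 27.3). With |HU| = 55.0, the foot of the radical line on HU is 37.6 from H and the perpendicular offset is √(43.1² − 37.6²) = 21.0. Taking the left-of-HU solution: M = (53.6, 24.2).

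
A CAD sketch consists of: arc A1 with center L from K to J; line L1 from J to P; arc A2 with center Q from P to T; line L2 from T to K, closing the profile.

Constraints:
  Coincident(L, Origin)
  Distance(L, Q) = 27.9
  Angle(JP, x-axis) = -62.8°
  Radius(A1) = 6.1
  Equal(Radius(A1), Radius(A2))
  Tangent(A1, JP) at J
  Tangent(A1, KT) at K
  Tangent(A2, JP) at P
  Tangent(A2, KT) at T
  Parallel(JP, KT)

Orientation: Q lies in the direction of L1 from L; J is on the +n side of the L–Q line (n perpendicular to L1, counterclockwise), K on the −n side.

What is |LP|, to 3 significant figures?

28.6

Tangency of A1 to both parallel lines with radius 6.1 puts J and K at L ± 6.1·n: J = (5.43, 2.79), K = (-5.43, -2.79). Equal radii place P and T the same way about Q: P = Q + 6.1·n = (18.2, -22.0), T = Q − 6.1·n = (7.33, -27.6). Then |LP| = |P − L| = 28.6.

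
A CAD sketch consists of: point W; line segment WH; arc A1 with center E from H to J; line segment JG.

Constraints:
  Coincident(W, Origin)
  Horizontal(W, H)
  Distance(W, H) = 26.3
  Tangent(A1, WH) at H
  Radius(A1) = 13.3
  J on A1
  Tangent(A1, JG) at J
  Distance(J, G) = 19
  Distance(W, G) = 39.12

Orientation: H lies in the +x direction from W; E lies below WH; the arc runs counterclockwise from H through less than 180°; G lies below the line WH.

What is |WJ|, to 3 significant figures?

21.1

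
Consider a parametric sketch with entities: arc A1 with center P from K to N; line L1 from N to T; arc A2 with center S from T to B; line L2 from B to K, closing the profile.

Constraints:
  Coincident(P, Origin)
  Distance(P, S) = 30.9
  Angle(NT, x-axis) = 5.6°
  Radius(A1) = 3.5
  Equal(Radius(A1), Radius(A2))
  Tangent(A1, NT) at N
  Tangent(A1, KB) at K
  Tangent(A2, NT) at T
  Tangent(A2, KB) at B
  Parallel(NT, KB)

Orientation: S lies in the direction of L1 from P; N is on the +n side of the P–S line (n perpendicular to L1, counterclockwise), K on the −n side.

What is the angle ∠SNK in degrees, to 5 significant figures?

83.538°

The slot axis is L1's direction at 5.6°, so u = (cos 5.6°, sin 5.6°) = (0.99523, 0.097583) and n = (−sin 5.6°, cos 5.6°) = (-0.097583, 0.99523). P is at the origin and S lies 30.9 along u from P, so S = 30.9·u = (30.753, 3.0153). Tangency of A1 to both parallel lines with radius 3.5 puts N and K at P ± 3.5·n: N = (-0.34154, 3.4833), K = (0.34154, -3.4833). Then cos ∠SNK = NS·NK / (|NS||NK|), giving 83.538°.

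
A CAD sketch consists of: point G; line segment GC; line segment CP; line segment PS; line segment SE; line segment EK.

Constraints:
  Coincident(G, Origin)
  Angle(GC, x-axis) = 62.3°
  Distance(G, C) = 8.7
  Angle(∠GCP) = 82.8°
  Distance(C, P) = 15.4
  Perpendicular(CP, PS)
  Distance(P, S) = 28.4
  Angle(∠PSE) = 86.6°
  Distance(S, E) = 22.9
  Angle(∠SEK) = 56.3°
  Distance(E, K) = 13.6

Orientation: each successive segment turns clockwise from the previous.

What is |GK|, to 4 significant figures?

7.571

∠PSE = 86.6° gives SE at 141.7° from the x-axis; with |SE| = 22.9, E = (-17.55, -10.21). ∠SEK = 56.3° gives EK at 18.00° from the x-axis; with |EK| = 13.6, K = (-4.611, -6.005). Then |GK| = |K − G| = 7.571.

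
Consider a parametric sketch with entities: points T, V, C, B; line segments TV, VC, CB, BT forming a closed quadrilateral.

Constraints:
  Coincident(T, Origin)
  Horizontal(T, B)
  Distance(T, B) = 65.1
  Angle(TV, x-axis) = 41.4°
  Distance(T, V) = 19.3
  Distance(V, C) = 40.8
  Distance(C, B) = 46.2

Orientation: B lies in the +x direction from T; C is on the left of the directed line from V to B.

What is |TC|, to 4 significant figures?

60.09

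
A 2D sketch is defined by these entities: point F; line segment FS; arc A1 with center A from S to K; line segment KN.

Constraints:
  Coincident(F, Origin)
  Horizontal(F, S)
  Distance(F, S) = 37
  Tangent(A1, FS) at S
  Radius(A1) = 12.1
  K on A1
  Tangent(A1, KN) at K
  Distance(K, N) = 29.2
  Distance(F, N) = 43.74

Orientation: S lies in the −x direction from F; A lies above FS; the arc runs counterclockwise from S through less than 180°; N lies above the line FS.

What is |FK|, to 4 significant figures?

27.01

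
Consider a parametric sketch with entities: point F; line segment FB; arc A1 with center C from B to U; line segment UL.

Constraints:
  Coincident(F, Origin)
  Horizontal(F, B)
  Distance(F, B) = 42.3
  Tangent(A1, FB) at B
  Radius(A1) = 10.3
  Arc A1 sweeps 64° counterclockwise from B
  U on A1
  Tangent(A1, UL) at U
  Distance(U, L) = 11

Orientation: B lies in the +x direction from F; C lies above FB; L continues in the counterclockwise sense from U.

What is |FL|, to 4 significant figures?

58.52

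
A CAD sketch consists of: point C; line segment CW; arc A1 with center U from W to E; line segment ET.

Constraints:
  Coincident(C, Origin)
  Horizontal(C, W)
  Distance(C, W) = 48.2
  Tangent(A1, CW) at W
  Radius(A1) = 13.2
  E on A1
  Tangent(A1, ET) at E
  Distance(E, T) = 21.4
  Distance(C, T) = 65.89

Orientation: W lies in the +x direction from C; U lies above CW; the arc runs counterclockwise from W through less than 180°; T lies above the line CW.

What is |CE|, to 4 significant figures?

63.16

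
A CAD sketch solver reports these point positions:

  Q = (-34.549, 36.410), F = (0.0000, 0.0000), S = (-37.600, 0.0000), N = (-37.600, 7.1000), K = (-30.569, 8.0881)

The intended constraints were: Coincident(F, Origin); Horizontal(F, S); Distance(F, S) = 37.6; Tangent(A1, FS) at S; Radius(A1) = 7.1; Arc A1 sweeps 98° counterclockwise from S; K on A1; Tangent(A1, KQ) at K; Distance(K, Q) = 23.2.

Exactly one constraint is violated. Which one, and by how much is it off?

Distance(K, Q) = 23.2 — off by 5.40.

F = (0.00, 0.00) ✓; F.y = 0.00, S.y = 0.00 ✓; |FS| = 37.60 ✓; ∠(NS, SF) = 90.00° ✓; |NS| = 7.100 ✓; bearing(N→K) − bearing(N→S) = 98.00° ✓; |NK| = 7.100 ✓; ∠(NK, KQ) = 90.00° ✓; |KQ| = 28.60 ✗.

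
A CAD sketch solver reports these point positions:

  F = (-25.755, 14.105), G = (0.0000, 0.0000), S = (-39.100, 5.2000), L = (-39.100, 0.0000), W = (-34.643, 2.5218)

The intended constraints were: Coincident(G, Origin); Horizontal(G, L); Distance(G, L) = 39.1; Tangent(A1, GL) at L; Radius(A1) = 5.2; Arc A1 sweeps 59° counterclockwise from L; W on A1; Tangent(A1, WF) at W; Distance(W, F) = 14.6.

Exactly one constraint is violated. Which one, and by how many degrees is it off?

Tangent(A1, WF) at W — off by 6.50°.

G = (0.00, 0.00) ✓; G.y = 0.00, L.y = 0.00 ✓; |GL| = 39.10 ✓; ∠(SL, LG) = 90.00° ✓; |SL| = 5.200 ✓; bearing(S→W) − bearing(S→L) = 59.00° ✓; |SW| = 5.200 ✓; ∠(SW, WF) = 96.50° ✗; |WF| = 14.60 ✓.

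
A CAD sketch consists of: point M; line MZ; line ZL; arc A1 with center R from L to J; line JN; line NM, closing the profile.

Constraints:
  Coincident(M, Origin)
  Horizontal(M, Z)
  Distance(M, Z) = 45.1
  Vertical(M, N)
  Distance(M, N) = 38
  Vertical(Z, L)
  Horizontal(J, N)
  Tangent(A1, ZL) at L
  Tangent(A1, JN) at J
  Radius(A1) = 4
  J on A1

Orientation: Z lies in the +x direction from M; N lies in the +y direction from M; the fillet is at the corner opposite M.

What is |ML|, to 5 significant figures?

56.480

M is at the origin; MZ is horizontal with |MZ| = 45.1 and Z on the +x side, so Z = (45.100, 0.0000). M and N share the same x with |MN| = 38.0 and N on the +y side, so N = (0.0000, 38.000). The virtual corner opposite M is at (45.100, 38.000). Tangency of A1 to ZL means the radius RL is perpendicular to ZL and tangency of A1 to JN means the radius RJ is perpendicular to JN, with radius 4.0, so the center R sits 4.0 in from both sides at R = (41.100, 34.000). That places the tangent points at L = (45.100, 34.000) on ZL and J = (41.100, 38.000) on JN. Then |ML| = |L − M| = 56.480.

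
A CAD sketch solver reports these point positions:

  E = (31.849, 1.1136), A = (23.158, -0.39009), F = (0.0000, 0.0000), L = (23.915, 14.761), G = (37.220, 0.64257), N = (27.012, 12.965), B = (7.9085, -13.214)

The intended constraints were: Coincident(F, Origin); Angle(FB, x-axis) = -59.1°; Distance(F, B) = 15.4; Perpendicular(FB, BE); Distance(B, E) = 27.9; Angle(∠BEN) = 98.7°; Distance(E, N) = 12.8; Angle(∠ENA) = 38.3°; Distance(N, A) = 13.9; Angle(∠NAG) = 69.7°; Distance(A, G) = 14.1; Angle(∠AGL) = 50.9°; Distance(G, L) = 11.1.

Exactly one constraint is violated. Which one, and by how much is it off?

Distance(G, L) = 11.1 — off by 8.30.

F = (0.00, 0.00) ✓; FB at -59.10° ✓; |FB| = 15.40 ✓; ∠(FB, BE) = 90.00° ✓; |BE| = 27.90 ✓; ∠BEN = 98.70° ✓; |EN| = 12.80 ✓; ∠ENA = 38.30° ✓; |NA| = 13.90 ✓; ∠NAG = 69.70° ✓; |AG| = 14.10 ✓; ∠AGL = 50.90° ✓; |GL| = 19.40 ✗.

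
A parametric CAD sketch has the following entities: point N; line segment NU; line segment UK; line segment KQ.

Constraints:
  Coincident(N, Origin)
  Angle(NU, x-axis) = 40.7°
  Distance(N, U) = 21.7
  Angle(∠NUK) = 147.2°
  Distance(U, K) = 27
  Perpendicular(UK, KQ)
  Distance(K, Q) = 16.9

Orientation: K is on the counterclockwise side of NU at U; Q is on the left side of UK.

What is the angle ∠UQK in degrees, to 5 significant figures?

57.956°

N is at the origin; NU runs at 40.7° with length 21.7, so U = 21.7·(cos 40.7°, sin 40.7°) = (16.452, 14.151). ∠NUK = 147.2°, so UK runs at 40.7° + (180° − 147.2°) = 73.500° from the x-axis; with |UK| = 27.0, K = U + 27.0·(cos 73.500°, sin 73.500°) = (24.120, 40.039). UK is perpendicular to KQ; with |KQ| = 16.9 on the left of UK, Q = K + 16.9·(-0.95882, 0.28402) = (7.9159, 44.839). Then cos ∠UQK = QU·QK / (|QU||QK|), giving 57.956°.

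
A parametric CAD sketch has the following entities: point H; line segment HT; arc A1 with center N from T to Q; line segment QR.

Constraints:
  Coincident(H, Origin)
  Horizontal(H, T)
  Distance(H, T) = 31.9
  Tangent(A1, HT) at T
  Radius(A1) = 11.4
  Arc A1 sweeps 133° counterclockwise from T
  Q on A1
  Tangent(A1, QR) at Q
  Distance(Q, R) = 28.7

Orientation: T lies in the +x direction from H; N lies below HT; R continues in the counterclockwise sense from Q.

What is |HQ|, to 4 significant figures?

30.38

The tangent condition forces NT to be normal to HT, so N = T + (0, -11.4) = (31.90, -11.40). On A1, T sits at bearing 90° from N; a 133° counterclockwise sweep puts Q at bearing 223°, so Q = N + 11.4·(cos 223°, sin 223°) = (23.56, -19.17). Then |HQ| = |Q − H| = 30.38.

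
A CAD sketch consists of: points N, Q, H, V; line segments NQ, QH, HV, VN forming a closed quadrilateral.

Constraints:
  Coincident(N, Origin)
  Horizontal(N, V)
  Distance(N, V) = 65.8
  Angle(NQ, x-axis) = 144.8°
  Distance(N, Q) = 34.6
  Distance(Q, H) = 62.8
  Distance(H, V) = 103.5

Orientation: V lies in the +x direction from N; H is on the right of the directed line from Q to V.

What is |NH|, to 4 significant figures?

51.42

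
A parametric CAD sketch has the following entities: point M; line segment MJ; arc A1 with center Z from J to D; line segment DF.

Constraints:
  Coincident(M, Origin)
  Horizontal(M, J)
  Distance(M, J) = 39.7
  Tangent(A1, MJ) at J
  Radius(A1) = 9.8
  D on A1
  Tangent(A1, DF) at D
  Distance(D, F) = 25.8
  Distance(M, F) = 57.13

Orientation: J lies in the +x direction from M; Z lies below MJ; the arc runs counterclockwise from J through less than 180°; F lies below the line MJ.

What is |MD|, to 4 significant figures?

34.29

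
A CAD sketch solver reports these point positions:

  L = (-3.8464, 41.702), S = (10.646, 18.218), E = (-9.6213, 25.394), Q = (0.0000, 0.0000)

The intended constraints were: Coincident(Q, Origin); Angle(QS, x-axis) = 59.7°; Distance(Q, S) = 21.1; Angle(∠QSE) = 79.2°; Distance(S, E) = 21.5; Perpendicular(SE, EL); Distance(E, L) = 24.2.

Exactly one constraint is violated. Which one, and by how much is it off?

Distance(E, L) = 24.2 — off by 6.90.

Q = (0.00, 0.00) ✓; QS at 59.70° ✓; |QS| = 21.10 ✓; ∠QSE = 79.20° ✓; |SE| = 21.50 ✓; ∠(SE, EL) = 90.00° ✓; |EL| = 17.30 ✗.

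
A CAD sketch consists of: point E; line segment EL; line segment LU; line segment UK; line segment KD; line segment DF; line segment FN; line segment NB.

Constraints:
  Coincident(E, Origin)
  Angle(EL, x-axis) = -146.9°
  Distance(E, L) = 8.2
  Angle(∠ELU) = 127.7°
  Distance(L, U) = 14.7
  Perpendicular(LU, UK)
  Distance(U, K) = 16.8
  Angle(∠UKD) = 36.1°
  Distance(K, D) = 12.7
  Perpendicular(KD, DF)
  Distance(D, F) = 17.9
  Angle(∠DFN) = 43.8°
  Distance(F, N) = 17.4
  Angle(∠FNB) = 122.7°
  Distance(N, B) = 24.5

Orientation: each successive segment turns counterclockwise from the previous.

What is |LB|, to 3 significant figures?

22.9

E is at the origin; EL runs at -146.9° with length 8.2, so L = (-6.87, -4.48). ∠ELU = 127.7° gives LU at -94.6° from the x-axis; with |LU| = 14.7, U = (-8.05, -19.1). LU is perpendicular to UK, so UK runs at -4.60°; with |UK| = 16.8, K = (8.70, -20.5). ∠UKD = 36.1° gives KD at 139° from the x-axis; with |KD| = 12.7, D = (-0.931, -12.2). KD ⟂ DF, so DF runs at -131°; with |DF| = 17.9, F = (-12.6, -25.8). ∠DFN = 43.8° gives FN at 5.50° from the x-axis; with |FN| = 17.4, N = (4.72, -24.1). ∠FNB = 122.7° gives NB at 62.8° from the x-axis; with |NB| = 24.5, B = (15.9, -2.31). Then |LB| = |B − L| = 22.9.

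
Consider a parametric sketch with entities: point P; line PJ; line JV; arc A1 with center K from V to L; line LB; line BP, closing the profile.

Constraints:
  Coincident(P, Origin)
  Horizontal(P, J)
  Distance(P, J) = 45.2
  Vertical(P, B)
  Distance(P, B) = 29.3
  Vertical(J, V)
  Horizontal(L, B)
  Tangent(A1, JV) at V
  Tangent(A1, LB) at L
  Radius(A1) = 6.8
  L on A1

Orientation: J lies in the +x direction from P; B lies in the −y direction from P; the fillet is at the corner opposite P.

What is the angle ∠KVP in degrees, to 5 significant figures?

26.464°

The virtual corner opposite P is at (45.200, -29.300). The tangent condition forces KV to be normal to JV and tangency of A1 to LB means the radius KL is perpendicular to LB, with radius 6.8, so the center K sits 6.8 in from both sides at K = (38.400, -22.500). That places the tangent points at V = (45.200, -22.500) on JV and L = (38.400, -29.300) on LB. Then cos ∠KVP = VK·VP / (|VK||VP|), giving 26.464°.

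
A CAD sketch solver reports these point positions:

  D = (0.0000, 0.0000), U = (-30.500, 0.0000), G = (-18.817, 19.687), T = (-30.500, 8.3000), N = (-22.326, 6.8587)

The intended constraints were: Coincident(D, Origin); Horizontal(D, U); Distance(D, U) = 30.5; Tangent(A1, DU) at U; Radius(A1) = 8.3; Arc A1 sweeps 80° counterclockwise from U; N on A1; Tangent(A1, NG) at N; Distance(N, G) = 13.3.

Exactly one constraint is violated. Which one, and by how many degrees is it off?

Tangent(A1, NG) at N — off by 5.30°.

D = (0.00, 0.00) ✓; D.y = 0.00, U.y = 0.00 ✓; |DU| = 30.50 ✓; ∠(TU, UD) = 90.00° ✓; |TU| = 8.300 ✓; bearing(T→N) − bearing(T→U) = 80.00° ✓; |TN| = 8.300 ✓; ∠(TN, NG) = 95.30° ✗; |NG| = 13.30 ✓.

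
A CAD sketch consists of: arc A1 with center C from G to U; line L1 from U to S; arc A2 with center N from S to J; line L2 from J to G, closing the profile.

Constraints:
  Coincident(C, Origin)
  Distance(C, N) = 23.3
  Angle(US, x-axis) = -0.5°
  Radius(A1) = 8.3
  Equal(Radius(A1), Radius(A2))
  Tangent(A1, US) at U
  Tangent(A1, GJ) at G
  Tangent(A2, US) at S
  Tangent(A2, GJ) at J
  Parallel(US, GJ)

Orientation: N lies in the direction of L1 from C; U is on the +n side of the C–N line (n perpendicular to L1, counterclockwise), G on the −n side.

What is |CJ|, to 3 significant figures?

24.7

The slot axis is L1's direction at -0.5°, so u = (cos -0.5°, sin -0.5°) = (1.00, -0.00873) and n = (−sin -0.5°, cos -0.5°) = (0.00873, 1.00). C is at the origin and N lies 23.3 along u from C, so N = 23.3·u = (23.3, -0.203). Tangency of A1 to both parallel lines with radius 8.3 puts U and G at C ± 8.3·n: U = (0.0724, 8.30), G = (-0.0724, -8.30). Equal radii place S and J the same way about N: S = N + 8.3·n = (23.4, 8.10), J = N − 8.3·n = (23.2, -8.50). Then |CJ| = |J − C| = 24.7.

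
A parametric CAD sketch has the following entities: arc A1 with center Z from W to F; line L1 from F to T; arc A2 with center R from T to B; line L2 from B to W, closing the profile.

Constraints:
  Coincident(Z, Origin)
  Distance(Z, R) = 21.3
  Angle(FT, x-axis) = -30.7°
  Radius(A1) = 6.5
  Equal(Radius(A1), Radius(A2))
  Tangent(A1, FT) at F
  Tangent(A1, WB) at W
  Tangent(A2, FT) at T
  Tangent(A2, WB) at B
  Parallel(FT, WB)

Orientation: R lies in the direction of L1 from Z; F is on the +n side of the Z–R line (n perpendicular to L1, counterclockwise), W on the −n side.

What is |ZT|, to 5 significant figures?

22.270

The slot axis is L1's direction at -30.7°, so u = (cos -30.7°, sin -30.7°) = (0.85985, -0.51054) and n = (−sin -30.7°, cos -30.7°) = (0.51054, 0.85985). Z is at the origin and R lies 21.3 along u from Z, so R = 21.3·u = (18.315, -10.875). Tangency of A1 to both parallel lines with radius 6.5 puts F and W at Z ± 6.5·n: F = (3.3185, 5.5890), W = (-3.3185, -5.5890). Equal radii place T and B the same way about R: T = R + 6.5·n = (21.633, -5.2855), B = R − 6.5·n = (14.996, -16.464). Then |ZT| = |T − Z| = 22.270.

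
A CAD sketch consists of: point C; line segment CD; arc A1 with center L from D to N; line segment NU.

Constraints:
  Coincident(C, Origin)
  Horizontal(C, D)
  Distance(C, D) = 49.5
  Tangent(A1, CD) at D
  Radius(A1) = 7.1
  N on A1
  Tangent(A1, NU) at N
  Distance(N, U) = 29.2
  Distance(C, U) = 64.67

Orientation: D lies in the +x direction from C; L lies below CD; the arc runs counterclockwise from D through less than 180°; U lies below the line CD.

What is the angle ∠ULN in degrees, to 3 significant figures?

76.3°

Checks: |LN| = 7.100 ✓; ∠(LN, NU) = 90.00° ✓; |NU| = 29.20 ✓; |CU| = 64.67 ✓.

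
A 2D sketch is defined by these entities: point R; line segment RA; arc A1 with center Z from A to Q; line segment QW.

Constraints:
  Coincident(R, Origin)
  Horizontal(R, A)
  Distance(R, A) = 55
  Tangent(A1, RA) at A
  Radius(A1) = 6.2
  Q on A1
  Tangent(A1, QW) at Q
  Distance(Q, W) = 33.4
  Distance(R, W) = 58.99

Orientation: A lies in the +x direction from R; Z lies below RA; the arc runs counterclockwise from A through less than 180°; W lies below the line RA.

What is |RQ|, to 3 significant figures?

49.1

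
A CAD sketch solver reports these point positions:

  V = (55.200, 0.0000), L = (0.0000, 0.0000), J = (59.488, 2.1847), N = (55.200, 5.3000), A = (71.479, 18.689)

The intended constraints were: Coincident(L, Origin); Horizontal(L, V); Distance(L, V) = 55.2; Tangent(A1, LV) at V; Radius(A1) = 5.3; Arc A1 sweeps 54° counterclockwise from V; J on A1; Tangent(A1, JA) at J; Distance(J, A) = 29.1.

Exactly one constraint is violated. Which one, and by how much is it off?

Distance(J, A) = 29.1 — off by 8.70.

L = (0.00, 0.00) ✓; L.y = 0.00, V.y = 0.00 ✓; |LV| = 55.20 ✓; ∠(NV, VL) = 90.00° ✓; |NV| = 5.300 ✓; bearing(N→J) − bearing(N→V) = 54.00° ✓; |NJ| = 5.300 ✓; ∠(NJ, JA) = 90.00° ✓; |JA| = 20.40 ✗.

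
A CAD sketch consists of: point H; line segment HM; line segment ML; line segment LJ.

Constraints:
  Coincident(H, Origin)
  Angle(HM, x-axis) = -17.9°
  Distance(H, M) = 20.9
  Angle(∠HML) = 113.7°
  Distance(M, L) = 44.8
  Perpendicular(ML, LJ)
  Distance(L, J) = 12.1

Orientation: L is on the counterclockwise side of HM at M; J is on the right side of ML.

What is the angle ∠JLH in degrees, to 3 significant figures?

110°

∠HML = 113.7°, so ML runs at -17.9° + (180° − 113.7°) = 48.4° from the x-axis; with |ML| = 44.8, L = M + 44.8·(cos 48.4°, sin 48.4°) = (49.6, 27.1). ML is perpendicular to LJ; with |LJ| = 12.1 on the right of ML, J = L + 12.1·(0.748, -0.664) = (58.7, 19.0). Then cos ∠JLH = LJ·LH / (|LJ||LH|), giving 110°.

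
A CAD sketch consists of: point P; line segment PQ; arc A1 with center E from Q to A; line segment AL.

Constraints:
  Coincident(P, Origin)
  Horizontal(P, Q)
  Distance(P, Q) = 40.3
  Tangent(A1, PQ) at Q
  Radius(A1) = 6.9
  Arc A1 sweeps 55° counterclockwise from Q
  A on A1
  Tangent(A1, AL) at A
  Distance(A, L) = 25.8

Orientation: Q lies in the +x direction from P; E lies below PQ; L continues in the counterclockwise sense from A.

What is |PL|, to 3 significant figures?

31.2

On A1, Q sits at bearing 90° from E; a 55° counterclockwise sweep puts A at bearing 145°, so A = E + 6.9·(cos 145°, sin 145°) = (34.6, -2.94). Since A1 is tangent to AL there, EA ⟂ AL, so AL runs along (−sin 145°, cos 145°); with |AL| = 25.8, L = (19.8, -24.1). Then |PL| = |L − P| = 31.2.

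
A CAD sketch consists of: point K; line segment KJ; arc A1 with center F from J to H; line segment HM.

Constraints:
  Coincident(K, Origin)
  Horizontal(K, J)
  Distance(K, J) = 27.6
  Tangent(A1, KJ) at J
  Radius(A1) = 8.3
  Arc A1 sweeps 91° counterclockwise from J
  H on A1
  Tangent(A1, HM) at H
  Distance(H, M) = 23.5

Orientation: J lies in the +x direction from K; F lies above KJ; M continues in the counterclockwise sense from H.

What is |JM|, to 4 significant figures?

32.90

K is at the origin; K and J share the same y with |KJ| = 27.6 and J on the +x side, so J = (27.60, 0.000). Since A1 is tangent to KJ there, FJ ⟂ KJ, so F = J + (0, 8.3) = (27.60, 8.300). On A1, J sits at bearing -90° from F; a 91° counterclockwise sweep puts H at bearing 1°, so H = F + 8.3·(cos 1°, sin 1°) = (35.90, 8.445). Tangency of A1 to HM means the radius FH is perpendicular to HM, so HM runs along (−sin 1°, cos 1°); with |HM| = 23.5, M = (35.49, 31.94). Then |JM| = |M − J| = 32.90.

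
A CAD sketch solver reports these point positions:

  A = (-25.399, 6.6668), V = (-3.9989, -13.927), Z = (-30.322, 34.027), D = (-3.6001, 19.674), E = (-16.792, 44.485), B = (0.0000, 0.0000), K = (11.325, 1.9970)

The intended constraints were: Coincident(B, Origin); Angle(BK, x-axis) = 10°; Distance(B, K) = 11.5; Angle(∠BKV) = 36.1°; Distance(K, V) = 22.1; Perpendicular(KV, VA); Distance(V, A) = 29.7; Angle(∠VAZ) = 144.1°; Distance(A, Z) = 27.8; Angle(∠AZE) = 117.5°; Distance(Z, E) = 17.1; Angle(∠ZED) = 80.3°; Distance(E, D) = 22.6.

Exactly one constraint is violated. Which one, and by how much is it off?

Distance(E, D) = 22.6 — off by 5.50.

B = (0.00, 0.00) ✓; BK at 10.00° ✓; |BK| = 11.50 ✓; ∠BKV = 36.10° ✓; |KV| = 22.10 ✓; ∠(KV, VA) = 90.00° ✓; |VA| = 29.70 ✓; ∠VAZ = 144.1° ✓; |AZ| = 27.80 ✓; ∠AZE = 117.5° ✓; |ZE| = 17.10 ✓; ∠ZED = 80.30° ✓; |ED| = 28.10 ✗.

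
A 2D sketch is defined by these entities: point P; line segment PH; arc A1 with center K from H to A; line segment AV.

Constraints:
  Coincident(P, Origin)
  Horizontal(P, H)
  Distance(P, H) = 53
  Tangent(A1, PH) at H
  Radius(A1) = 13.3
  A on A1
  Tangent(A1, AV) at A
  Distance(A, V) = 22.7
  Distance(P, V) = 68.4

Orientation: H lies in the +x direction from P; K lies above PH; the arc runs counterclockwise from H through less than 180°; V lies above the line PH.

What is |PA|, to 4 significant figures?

67.78

Checks: ∠(KH, HP) = 90.00° ✓; |KH| = 13.30 ✓; |KA| = 13.30 ✓; ∠(KA, AV) = 90.00° ✓; |AV| = 22.70 ✓; |PV| = 68.40 ✓.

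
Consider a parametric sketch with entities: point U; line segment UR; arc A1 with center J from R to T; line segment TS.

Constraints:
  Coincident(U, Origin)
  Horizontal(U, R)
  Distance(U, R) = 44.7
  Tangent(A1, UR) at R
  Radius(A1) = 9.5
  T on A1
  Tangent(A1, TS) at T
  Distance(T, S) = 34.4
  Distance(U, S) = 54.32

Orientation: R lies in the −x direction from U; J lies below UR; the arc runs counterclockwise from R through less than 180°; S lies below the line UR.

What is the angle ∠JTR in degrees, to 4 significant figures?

27.66°

Checks: ∠(JR, RU) = 90.00° ✓; |JT| = 9.500 ✓; ∠(JT, TS) = 90.00° ✓; |TS| = 34.40 ✓; |US| = 54.32 ✓.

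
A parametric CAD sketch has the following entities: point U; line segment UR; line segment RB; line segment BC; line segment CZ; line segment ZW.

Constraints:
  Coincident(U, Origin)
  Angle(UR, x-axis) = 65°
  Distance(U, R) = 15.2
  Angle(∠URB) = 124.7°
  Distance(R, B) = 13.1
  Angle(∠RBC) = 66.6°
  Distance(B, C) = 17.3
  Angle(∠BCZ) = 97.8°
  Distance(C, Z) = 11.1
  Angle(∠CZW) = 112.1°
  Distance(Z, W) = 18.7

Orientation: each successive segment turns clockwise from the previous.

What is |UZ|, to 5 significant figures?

4.2099

U is at the origin; UR runs at 65.0° with length 15.2, so R = (6.4238, 13.776). ∠URB = 124.7° gives RB at 9.7000° from the x-axis; with |RB| = 13.1, B = (19.337, 15.983). ∠RBC = 66.6° gives BC at -103.70° from the x-axis; with |BC| = 17.3, C = (15.239, -0.82471). ∠BCZ = 97.8° gives CZ at 174.10° from the x-axis; with |CZ| = 11.1, Z = (4.1980, 0.31629). Then |UZ| = |Z − U| = 4.2099.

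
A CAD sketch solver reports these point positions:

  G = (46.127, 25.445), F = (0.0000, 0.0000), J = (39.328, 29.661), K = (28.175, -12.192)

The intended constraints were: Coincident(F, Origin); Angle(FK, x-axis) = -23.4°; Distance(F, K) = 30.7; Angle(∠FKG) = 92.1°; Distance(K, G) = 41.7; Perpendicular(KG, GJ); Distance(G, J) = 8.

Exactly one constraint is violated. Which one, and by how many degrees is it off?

Perpendicular(KG, GJ) — off by 6.30°.

F = (0.00, 0.00) ✓; FK at -23.40° ✓; |FK| = 30.70 ✓; ∠FKG = 92.10° ✓; |KG| = 41.70 ✓; ∠(KG, GJ) = 83.70° ✗; |GJ| = 8.000 ✓.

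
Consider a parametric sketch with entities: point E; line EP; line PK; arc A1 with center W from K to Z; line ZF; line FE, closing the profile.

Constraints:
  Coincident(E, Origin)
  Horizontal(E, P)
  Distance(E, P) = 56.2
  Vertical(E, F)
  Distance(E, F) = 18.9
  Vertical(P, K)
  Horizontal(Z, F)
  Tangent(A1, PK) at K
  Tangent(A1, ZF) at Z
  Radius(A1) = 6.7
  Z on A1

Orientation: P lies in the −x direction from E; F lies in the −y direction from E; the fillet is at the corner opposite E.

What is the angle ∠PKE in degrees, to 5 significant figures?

77.752°

E is at the origin; EP is horizontal with |EP| = 56.2 and P on the −x side, so P = (-56.200, 0.0000). EF is vertical with |EF| = 18.9 and F on the −y side, so F = (0.0000, -18.900). The virtual corner opposite E is at (-56.200, -18.900). Tangency of A1 to PK means the radius WK is perpendicular to PK and tangency of A1 to ZF means the radius WZ is perpendicular to ZF, with radius 6.7, so the center W sits 6.7 in from both sides at W = (-49.500, -12.200). That places the tangent points at K = (-56.200, -12.200) on PK and Z = (-49.500, -18.900) on ZF. Then cos ∠PKE = KP·KE / (|KP||KE|), giving 77.752°.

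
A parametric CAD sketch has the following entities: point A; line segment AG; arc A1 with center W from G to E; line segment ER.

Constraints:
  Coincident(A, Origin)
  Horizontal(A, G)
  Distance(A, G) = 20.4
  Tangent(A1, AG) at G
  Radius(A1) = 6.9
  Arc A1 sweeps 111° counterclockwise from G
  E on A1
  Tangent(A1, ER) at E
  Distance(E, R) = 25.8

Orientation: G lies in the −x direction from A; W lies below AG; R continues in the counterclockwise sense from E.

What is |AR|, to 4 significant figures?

37.80

A is at the origin; A and G share the same y with |AG| = 20.4 and G on the −x side, so G = (-20.40, 0.000). The tangent condition forces WG to be normal to AG, so W = G + (0, -6.9) = (-20.40, -6.900). On A1, G sits at bearing 90° from W; a 111° counterclockwise sweep puts E at bearing 201°, so E = W + 6.9·(cos 201°, sin 201°) = (-26.84, -9.373). The tangent condition forces WE to be normal to ER, so ER runs along (−sin 201°, cos 201°); with |ER| = 25.8, R = (-17.60, -33.46). Then |AR| = |R − A| = 37.80.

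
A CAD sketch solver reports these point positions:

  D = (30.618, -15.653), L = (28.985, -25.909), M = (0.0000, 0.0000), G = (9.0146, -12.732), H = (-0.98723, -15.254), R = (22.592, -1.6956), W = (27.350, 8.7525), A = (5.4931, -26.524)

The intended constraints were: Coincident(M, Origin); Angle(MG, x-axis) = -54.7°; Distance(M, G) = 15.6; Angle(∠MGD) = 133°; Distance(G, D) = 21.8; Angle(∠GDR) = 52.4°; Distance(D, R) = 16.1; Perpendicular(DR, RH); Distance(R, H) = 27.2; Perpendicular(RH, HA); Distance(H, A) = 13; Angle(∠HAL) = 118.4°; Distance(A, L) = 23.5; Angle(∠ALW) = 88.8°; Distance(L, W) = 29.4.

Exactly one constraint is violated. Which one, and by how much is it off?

Distance(L, W) = 29.4 — off by 5.30.

M = (0.00, 0.00) ✓; MG at -54.70° ✓; |MG| = 15.60 ✓; ∠MGD = 133.0° ✓; |GD| = 21.80 ✓; ∠GDR = 52.40° ✓; |DR| = 16.10 ✓; ∠(DR, RH) = 90.00° ✓; |RH| = 27.20 ✓; ∠(RH, HA) = 90.00° ✓; |HA| = 13.00 ✓; ∠HAL = 118.4° ✓; |AL| = 23.50 ✓; ∠ALW = 88.80° ✓; |LW| = 34.70 ✗.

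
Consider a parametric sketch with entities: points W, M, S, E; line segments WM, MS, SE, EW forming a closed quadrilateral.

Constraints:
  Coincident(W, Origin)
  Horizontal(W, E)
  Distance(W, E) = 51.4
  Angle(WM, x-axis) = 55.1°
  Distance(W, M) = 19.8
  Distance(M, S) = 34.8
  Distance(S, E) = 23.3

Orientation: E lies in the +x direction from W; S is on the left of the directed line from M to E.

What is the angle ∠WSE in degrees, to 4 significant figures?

78.20°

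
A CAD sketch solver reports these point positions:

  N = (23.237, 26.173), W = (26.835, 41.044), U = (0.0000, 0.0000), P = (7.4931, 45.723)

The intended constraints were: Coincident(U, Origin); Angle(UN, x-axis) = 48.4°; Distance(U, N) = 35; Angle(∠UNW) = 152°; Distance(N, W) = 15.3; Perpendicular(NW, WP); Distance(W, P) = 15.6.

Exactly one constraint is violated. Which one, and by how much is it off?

Distance(W, P) = 15.6 — off by 4.30.

U = (0.00, 0.00) ✓; UN at 48.40° ✓; |UN| = 35.00 ✓; ∠UNW = 152.0° ✓; |NW| = 15.30 ✓; ∠(NW, WP) = 90.00° ✓; |WP| = 19.90 ✗.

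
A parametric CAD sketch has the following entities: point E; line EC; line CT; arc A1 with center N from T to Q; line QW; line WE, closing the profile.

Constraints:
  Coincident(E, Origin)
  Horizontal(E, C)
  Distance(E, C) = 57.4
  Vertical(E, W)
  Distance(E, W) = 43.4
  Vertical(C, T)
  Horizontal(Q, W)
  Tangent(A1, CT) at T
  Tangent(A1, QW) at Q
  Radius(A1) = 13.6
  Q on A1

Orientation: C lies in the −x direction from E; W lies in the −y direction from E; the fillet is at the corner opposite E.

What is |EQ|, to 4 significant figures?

61.66

E is at the origin; E and C share the same y with |EC| = 57.4 and C on the −x side, so C = (-57.40, 0.000). EW is vertical with |EW| = 43.4 and W on the −y side, so W = (0.000, -43.40). The virtual corner opposite E is at (-57.40, -43.40). Tangency of A1 to CT means the radius NT is perpendicular to CT and since A1 is tangent to QW there, NQ ⟂ QW, with radius 13.6, so the center N sits 13.6 in from both sides at N = (-43.80, -29.80). That places the tangent points at T = (-57.40, -29.80) on CT and Q = (-43.80, -43.40) on QW. Then |EQ| = |Q − E| = 61.66.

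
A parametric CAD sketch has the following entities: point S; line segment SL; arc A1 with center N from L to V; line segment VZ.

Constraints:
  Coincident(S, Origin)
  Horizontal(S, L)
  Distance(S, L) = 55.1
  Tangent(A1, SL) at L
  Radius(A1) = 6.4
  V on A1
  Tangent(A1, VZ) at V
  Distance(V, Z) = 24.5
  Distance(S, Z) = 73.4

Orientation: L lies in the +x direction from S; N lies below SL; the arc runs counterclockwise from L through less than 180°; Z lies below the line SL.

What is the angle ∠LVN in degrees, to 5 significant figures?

22.763°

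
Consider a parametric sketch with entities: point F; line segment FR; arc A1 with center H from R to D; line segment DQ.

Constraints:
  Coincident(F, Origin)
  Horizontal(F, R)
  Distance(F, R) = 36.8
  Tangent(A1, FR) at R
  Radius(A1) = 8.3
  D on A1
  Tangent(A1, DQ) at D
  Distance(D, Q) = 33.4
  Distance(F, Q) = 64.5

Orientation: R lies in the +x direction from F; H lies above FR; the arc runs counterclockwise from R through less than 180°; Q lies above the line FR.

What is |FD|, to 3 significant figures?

45.5

F is at the origin; FR is horizontal with |FR| = 36.8 and R on the +x side, so R = (36.8, 0.00). A1 meets FR tangentially, so HR is at right angles to FR, so H = R + (0, 8.3) = (36.8, 8.30). Since HD ⟂ DQ (tangency), |HQ| = √(8.3² + 33.4²) = 34.4 regardless of where D sits on A1. So Q lies on both circle(F, 64.5) and circle(H, 34.4); the above-FR intersection is Q = (50.8, 39.7). D is the foot of the tangent from Q: D = (45.0, 6.85).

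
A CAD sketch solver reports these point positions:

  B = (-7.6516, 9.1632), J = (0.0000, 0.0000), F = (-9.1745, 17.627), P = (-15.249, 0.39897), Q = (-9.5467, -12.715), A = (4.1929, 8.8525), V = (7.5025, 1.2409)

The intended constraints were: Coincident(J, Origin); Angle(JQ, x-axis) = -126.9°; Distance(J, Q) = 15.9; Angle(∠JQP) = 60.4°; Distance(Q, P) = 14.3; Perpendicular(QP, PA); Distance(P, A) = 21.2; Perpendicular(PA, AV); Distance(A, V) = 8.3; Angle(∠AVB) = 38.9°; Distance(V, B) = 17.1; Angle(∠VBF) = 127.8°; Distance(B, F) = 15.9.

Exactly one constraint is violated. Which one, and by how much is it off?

Distance(B, F) = 15.9 — off by 7.30.

J = (0.00, 0.00) ✓; JQ at -126.9° ✓; |JQ| = 15.90 ✓; ∠JQP = 60.40° ✓; |QP| = 14.30 ✓; ∠(QP, PA) = 90.00° ✓; |PA| = 21.20 ✓; ∠(PA, AV) = 90.00° ✓; |AV| = 8.300 ✓; ∠AVB = 38.90° ✓; |VB| = 17.10 ✓; ∠VBF = 127.8° ✓; |BF| = 8.600 ✗.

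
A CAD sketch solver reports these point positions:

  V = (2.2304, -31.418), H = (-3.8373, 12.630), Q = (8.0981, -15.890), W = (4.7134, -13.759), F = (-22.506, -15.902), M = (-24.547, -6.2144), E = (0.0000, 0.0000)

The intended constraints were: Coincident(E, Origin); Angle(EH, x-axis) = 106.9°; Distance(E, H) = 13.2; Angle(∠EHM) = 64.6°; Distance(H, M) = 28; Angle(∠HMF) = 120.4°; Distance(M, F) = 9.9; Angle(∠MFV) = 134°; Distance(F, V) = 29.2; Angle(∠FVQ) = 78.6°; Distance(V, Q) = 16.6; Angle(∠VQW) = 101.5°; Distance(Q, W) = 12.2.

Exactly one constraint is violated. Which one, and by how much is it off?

Distance(Q, W) = 12.2 — off by 8.20.

E = (0.00, 0.00) ✓; EH at 106.9° ✓; |EH| = 13.20 ✓; ∠EHM = 64.60° ✓; |HM| = 28.00 ✓; ∠HMF = 120.4° ✓; |MF| = 9.900 ✓; ∠MFV = 134.0° ✓; |FV| = 29.20 ✓; ∠FVQ = 78.60° ✓; |VQ| = 16.60 ✓; ∠VQW = 101.5° ✓; |QW| = 4.000 ✗.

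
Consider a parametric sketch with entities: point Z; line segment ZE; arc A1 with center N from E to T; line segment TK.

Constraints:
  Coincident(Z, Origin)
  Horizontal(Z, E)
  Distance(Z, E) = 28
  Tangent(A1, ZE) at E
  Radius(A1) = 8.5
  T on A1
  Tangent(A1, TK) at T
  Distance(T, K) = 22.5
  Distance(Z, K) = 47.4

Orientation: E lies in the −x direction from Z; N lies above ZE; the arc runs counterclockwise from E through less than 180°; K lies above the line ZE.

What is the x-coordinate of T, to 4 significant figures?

-21.40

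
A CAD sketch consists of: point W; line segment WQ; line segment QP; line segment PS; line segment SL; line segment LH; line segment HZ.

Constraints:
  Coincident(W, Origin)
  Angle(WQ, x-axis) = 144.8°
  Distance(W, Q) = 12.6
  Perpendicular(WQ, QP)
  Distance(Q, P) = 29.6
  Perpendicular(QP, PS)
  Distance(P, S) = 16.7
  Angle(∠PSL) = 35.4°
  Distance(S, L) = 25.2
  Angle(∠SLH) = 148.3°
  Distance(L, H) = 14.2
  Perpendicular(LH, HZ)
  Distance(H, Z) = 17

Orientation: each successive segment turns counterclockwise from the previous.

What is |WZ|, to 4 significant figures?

44.38

W is at the origin; WQ runs at 144.8° with length 12.6, so Q = (-10.30, 7.263). The perpendicularity gives QP at right angles to WQ, so QP runs at -125.2°; with |QP| = 29.6, P = (-27.36, -16.92). QP is perpendicular to PS, so PS runs at -35.20°; with |PS| = 16.7, S = (-13.71, -26.55). ∠PSL = 35.4° gives SL at 109.4° from the x-axis; with |SL| = 25.2, L = (-22.08, -2.782). ∠SLH = 148.3° gives LH at 141.1° from the x-axis; with |LH| = 14.2, H = (-33.13, 6.135). LH ⟂ HZ, so HZ runs at -128.9°; with |HZ| = 17.0, Z = (-43.81, -7.095). Then |WZ| = |Z − W| = 44.38.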